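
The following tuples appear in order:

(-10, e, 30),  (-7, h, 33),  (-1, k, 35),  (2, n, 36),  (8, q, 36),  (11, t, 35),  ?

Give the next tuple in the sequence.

(17, w, 33)

First part goes -10, -7, -1, 2, 8, 11 → 17 (alternating steps +3, +6, +3, +6, …).
Letter: letters move forward 3 places in the alphabet; e, h, k, n, q, t → w.
Third part: differences are 3, 2, 1, … (decreasing by 1 each time); 30, 33, 35, 36, 36, 35 → 33.
Putting it together: (17, w, 33).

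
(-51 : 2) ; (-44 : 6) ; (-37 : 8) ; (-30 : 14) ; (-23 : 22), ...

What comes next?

(-16 : 36)

For the first slot, +7 each step: -51, -44, -37, -30, -23 → -16.
Second slot: 2, 6, 8, 14, 22 → 36 (each term is the sum of the two before it).
Combining the parts gives (-16 : 36).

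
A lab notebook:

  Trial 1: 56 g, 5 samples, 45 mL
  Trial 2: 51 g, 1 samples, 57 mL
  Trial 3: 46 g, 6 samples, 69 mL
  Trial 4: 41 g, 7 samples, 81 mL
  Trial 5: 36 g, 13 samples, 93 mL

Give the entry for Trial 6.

G: −5 each step; 56, 51, 46, 41, 36 → 31.
Samples goes 5, 1, 6, 7, 13 → 20 (each term is the sum of the two before it).
ML: +12 each step; 45, 57, 69, 81, 93 → 105.
So the next line is 31 g, 20 samples, 105 mL.

31 g, 20 samples, 105 mL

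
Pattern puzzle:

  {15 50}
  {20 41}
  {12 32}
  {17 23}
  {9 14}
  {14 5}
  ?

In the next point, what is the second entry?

-4

Second entry: −9 each step, so 50, 41, 32, 23, 14, 5 → -4.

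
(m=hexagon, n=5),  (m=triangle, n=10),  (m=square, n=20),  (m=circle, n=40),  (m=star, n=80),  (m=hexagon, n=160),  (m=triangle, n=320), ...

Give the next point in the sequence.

(m=square, n=640)

M — repeats hexagon → triangle → square → circle → star: hexagon, triangle, square, circle, star, hexagon, triangle → square.
For the n, ×2 each step: 5, 10, 20, 40, 80, 160, 320 → 640.
So the next point is (m=square, n=640).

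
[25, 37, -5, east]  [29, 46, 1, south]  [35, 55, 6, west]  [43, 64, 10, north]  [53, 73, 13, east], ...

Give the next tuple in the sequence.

First slot goes 25, 29, 35, 43, 53 → 65 (differences are 4, 6, 8, … (increasing by 2 each time)).
Second slot — +9 each step: 37, 46, 55, 64, 73 → 82.
Third slot: differences are 6, 5, 4, … (decreasing by 1 each time), so -5, 1, 6, 10, 13 → 15.
Direction: east, south, west, north, east → south (repeats east → south → west → north).
So the next tuple is [65, 82, 15, south].

[65, 82, 15, south]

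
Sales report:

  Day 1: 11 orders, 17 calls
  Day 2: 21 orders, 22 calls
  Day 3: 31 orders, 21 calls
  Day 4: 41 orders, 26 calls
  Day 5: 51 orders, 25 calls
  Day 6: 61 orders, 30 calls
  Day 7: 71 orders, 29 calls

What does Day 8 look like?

Orders: +10 each step, so 11, 21, 31, 41, 51, 61, 71 → 81.
Calls goes 17, 22, 21, 26, 25, 30, 29 → 34 (alternating steps +5, −1, +5, −1, …).
Putting it together: 81 orders, 34 calls.

81 orders, 34 calls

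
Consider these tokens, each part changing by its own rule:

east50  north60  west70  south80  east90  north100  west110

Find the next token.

south120

Direction: repeats east → north → west → south; east, north, west, south, east, north, west → south.
For the second component, +10 each step: 50, 60, 70, 80, 90, 100, 110 → 120.
Combining the parts gives south120.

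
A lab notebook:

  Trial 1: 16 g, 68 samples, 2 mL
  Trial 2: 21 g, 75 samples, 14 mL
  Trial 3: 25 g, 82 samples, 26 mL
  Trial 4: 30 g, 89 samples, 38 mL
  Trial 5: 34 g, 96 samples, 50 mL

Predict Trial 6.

39 g, 103 samples, 62 mL

G goes 16, 21, 25, 30, 34 → 39 (alternating steps +5, +4, +5, +4, …).
Samples goes 68, 75, 82, 89, 96 → 103 (+7 each step).
ML: +12 each step, so 2, 14, 26, 38, 50 → 62.
So the next record is 39 g, 103 samples, 62 mL.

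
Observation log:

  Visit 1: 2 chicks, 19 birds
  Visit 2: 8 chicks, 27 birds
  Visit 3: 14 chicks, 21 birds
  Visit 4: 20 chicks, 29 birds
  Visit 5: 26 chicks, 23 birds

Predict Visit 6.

32 chicks, 31 birds

Chicks goes 2, 8, 14, 20, 26 → 32 (+6 each step).
Birds — alternating steps +8, −6, +8, −6, …: 19, 27, 21, 29, 23 → 31.
Putting it together: 32 chicks, 31 birds.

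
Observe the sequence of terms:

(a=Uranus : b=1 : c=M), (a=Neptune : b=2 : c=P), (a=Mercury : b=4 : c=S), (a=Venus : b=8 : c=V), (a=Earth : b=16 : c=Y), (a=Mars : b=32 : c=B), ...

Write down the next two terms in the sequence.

(a=Jupiter : b=64 : c=E), (a=Saturn : b=128 : c=H)

A: runs through the planets Mercury→Neptune, so Uranus, Neptune, Mercury, Venus, Earth, Mars → Jupiter → Saturn.
B: ×2 each step, so 1, 2, 4, 8, 16, 32 → 64 → 128.
C goes M, P, S, V, Y, B → E → H (letters move forward 3 places in the alphabet, wrapping Z→A).
So the next two terms are (a=Jupiter : b=64 : c=E) and (a=Saturn : b=128 : c=H).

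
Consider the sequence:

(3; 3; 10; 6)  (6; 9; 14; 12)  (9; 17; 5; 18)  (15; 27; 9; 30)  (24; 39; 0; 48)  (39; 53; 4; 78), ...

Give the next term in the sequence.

(63; 69; -5; 126)

First value goes 3, 6, 9, 15, 24, 39 → 63 (each term is the sum of the two before it).
Second value: differences are 6, 8, 10, … (increasing by 2 each time); 3, 9, 17, 27, 39, 53 → 69.
Third value: 10, 14, 5, 9, 0, 4 → -5 (alternating steps +4, −9, +4, −9, …).
Fourth value: 6, 12, 18, 30, 48, 78 → 126 (always 2 × the first value).
Combining the parts gives (63; 69; -5; 126).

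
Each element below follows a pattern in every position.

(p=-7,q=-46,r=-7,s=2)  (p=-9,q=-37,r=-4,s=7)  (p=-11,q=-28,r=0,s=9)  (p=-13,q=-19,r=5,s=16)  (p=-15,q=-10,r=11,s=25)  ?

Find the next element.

(p=-17,q=-1,r=18,s=41)

P — −2 each step: -7, -9, -11, -13, -15 → -17.
Q: +9 each step, so -46, -37, -28, -19, -10 → -1.
R goes -7, -4, 0, 5, 11 → 18 (differences are 3, 4, 5, … (increasing by 1 each time)).
S goes 2, 7, 9, 16, 25 → 41 (each term is the sum of the two before it).
So the next element is (p=-17,q=-1,r=18,s=41).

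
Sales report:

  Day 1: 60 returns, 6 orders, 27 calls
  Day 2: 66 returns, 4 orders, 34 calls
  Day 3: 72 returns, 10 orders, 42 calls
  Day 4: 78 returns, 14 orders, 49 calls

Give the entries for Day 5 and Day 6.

For the returns, +6 each step: 60, 66, 72, 78 → 84 → 90.
For the orders, each term is the sum of the two before it: 6, 4, 10, 14 → 24 → 38.
For the calls, alternating steps +7, +8, +7, +8, …: 27, 34, 42, 49 → 57 → 64.
Putting the parts together: 84 returns, 24 orders, 57 calls and then 90 returns, 38 orders, 64 calls.

84 returns, 24 orders, 57 calls; 90 returns, 38 orders, 64 calls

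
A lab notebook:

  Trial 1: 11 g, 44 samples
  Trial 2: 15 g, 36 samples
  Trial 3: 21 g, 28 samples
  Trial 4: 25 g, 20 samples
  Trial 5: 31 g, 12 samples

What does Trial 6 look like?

35 g, 4 samples

G: alternating steps +4, +6, +4, +6, …, so 11, 15, 21, 25, 31 → 35.
Samples goes 44, 36, 28, 20, 12 → 4 (−8 each step).
So the next record is 35 g, 4 samples.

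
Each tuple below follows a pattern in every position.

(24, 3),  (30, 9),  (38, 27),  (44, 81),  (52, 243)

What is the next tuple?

For the first entry, alternating steps +6, +8, +6, +8, …: 24, 30, 38, 44, 52 → 58.
Second entry — ×3 each step: 3, 9, 27, 81, 243 → 729.
Putting it together: (58, 729).

(58, 729)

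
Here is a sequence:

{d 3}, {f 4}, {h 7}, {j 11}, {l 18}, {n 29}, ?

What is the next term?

Letter: d, f, h, j, l, n → p (letters move forward 2 places in the alphabet).
Second entry goes 3, 4, 7, 11, 18, 29 → 47 (each term is the sum of the two before it).
Putting it together: {p 47}.

{p 47}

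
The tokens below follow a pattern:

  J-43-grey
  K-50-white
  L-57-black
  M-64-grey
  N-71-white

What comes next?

O-78-black

Letter: letters move forward 1 place in the alphabet; J, K, L, M, N → O.
Second component: 43, 50, 57, 64, 71 → 78 (+7 each step).
Shade: repeats grey → white → black; grey, white, black, grey, white → black.
So the next token is O-78-black.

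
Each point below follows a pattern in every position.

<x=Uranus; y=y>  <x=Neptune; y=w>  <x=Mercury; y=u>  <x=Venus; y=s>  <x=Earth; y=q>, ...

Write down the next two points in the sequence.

X: runs through the planets Mercury→Neptune; Uranus, Neptune, Mercury, Venus, Earth → Mars → Jupiter.
Y: letters move back 2 places in the alphabet; y, w, u, s, q → o → m.
Putting the parts together: <x=Mars; y=o> and then <x=Jupiter; y=m>.

<x=Mars; y=o>, <x=Jupiter; y=m>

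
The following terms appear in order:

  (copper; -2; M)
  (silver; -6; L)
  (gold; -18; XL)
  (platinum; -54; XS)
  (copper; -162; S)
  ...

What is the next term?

Metal goes copper, silver, gold, platinum, copper → silver (repeats copper → silver → gold → platinum).
For the second slot, ×3 each step: -2, -6, -18, -54, -162 → -486.
Size: runs through clothing sizes XS→XL; M, L, XL, XS, S → M.
So the next term is (silver; -486; M).

(silver; -486; M)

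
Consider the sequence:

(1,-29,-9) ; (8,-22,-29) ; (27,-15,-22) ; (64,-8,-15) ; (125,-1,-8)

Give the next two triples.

For the first value, perfect cubes: 1³, 2³, 3³, …: 1, 8, 27, 64, 125 → 216 → 343.
Second value goes -29, -22, -15, -8, -1 → 6 → 13 (+7 each step).
Third value: always the previous value of the second value, so -9, -29, -22, -15, -8 → -1 → 6.
So the next two triples are (216,6,-1) and (343,13,6).

(216,6,-1), (343,13,6)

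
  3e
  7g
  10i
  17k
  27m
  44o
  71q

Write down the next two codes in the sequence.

First component — each term is the sum of the two before it: 3, 7, 10, 17, 27, 44, 71 → 115 → 186.
Letter — letters move forward 2 places in the alphabet: e, g, i, k, m, o, q → s → u.
So the next two codes are 115s and 186u.

115s, 186u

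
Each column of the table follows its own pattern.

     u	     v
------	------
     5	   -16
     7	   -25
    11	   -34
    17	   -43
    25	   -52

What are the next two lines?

Column u goes 5, 7, 11, 17, 25 → 35 → 47 (differences are 2, 4, 6, … (increasing by 2 each time)).
Column v goes -16, -25, -34, -43, -52 → -61 → -70 (−9 each step).
Putting the parts together: 35  -61 and then 47  -70.

35  -61; 47  -70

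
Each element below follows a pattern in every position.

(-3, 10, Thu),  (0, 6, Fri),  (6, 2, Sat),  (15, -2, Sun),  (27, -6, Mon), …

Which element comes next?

First slot — differences are 3, 6, 9, … (increasing by 3 each time): -3, 0, 6, 15, 27 → 42.
For the second slot, −4 each step: 10, 6, 2, -2, -6 → -10.
Day — runs through the weekdays Mon→Sun: Thu, Fri, Sat, Sun, Mon → Tue.
Combining the parts gives (42, -10, Tue).

(42, -10, Tue)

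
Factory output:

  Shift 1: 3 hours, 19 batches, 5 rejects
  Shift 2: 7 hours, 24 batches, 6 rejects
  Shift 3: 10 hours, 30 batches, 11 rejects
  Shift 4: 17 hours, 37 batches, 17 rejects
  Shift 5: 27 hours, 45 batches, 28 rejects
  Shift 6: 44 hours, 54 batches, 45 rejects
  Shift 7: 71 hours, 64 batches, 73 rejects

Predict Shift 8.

Hours: 3, 7, 10, 17, 27, 44, 71 → 115 (each term is the sum of the two before it).
Batches goes 19, 24, 30, 37, 45, 54, 64 → 75 (differences are 5, 6, 7, … (increasing by 1 each time)).
Rejects goes 5, 6, 11, 17, 28, 45, 73 → 118 (each term is the sum of the two before it).
Putting it together: 115 hours, 75 batches, 118 rejects.

115 hours, 75 batches, 118 rejects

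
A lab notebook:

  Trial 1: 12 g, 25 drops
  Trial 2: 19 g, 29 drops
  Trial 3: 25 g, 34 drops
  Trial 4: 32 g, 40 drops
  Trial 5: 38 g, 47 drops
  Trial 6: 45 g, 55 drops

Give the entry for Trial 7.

G — alternating steps +7, +6, +7, +6, …: 12, 19, 25, 32, 38, 45 → 51.
Drops: differences are 4, 5, 6, … (increasing by 1 each time); 25, 29, 34, 40, 47, 55 → 64.
Combining the parts gives 51 g, 64 drops.

51 g, 64 drops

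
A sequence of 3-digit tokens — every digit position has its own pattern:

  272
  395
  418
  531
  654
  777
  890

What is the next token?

First digit: 2, 3, 4, 5, 6, 7, 8 → 9 (+1 each step, mod 10).
Second digit: 7, 9, 1, 3, 5, 7, 9 → 1 (+2 each step, mod 10).
Third digit — +3 each step, mod 10: 2, 5, 8, 1, 4, 7, 0 → 3.
Putting it together: 913.

913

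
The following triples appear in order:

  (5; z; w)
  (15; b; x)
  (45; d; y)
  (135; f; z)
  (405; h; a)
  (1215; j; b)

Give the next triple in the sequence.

First value: ×3 each step, so 5, 15, 45, 135, 405, 1215 → 3645.
First letter: letters move forward 2 places in the alphabet, wrapping Z→A, so z, b, d, f, h, j → l.
Second letter: w, x, y, z, a, b → c (letters move forward 1 place in the alphabet, wrapping Z→A).
So the next triple is (3645; l; c).

(3645; l; c)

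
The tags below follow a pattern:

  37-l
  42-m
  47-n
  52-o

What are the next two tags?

First component: +5 each step; 37, 42, 47, 52 → 57 → 62.
Letter: l, m, n, o → p → q (letters move forward 1 place in the alphabet).
Putting the parts together: 57-p and then 62-q.

57-p then 62-q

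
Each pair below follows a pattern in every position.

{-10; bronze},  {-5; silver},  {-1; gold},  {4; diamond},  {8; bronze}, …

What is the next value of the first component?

For the first component, alternating steps +5, +4, +5, +4, …: -10, -5, -1, 4, 8 → 13.

13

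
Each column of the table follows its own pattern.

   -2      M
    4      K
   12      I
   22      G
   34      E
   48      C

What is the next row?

64  A

First component: differences are 6, 8, 10, … (increasing by 2 each time), so -2, 4, 12, 22, 34, 48 → 64.
Letter — letters move back 2 places in the alphabet: M, K, I, G, E, C → A.
Putting it together: 64  A.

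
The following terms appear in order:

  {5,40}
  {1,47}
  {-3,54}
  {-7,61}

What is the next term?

{-11,68}

First coordinate — −4 each step: 5, 1, -3, -7 → -11.
Second coordinate: +7 each step; 40, 47, 54, 61 → 68.
Putting it together: {-11,68}.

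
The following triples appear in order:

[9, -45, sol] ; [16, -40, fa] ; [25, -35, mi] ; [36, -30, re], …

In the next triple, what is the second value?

-25

Second value — +5 each step: -45, -40, -35, -30 → -25.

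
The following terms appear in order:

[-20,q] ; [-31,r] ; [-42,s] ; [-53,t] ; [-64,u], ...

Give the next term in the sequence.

First part goes -20, -31, -42, -53, -64 → -75 (−11 each step).
Letter goes q, r, s, t, u → v (letters move forward 1 place in the alphabet).
So the next term is [-75,v].

[-75,v]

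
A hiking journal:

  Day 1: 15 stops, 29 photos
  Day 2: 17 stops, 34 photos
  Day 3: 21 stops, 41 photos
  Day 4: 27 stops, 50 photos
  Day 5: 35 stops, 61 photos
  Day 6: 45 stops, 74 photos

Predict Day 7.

57 stops, 89 photos

Stops: differences are 2, 4, 6, … (increasing by 2 each time), so 15, 17, 21, 27, 35, 45 → 57.
Photos: differences are 5, 7, 9, … (increasing by 2 each time), so 29, 34, 41, 50, 61, 74 → 89.
Putting it together: 57 stops, 89 photos.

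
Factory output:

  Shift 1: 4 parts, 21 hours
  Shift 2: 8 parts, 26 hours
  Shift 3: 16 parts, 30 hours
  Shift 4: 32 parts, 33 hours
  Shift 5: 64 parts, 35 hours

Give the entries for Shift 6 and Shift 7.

128 parts, 36 hours; 256 parts, 36 hours

Parts: 4, 8, 16, 32, 64 → 128 → 256 (×2 each step).
Hours — differences are 5, 4, 3, … (decreasing by 1 each time): 21, 26, 30, 33, 35 → 36 → 36.
Putting the parts together: 128 parts, 36 hours and then 256 parts, 36 hours.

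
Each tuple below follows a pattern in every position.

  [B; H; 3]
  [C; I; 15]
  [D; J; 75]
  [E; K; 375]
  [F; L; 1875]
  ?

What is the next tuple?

[G; M; 9375]

First letter: letters move forward 1 place in the alphabet, so B, C, D, E, F → G.
For the second letter, letters move forward 1 place in the alphabet: H, I, J, K, L → M.
Third value goes 3, 15, 75, 375, 1875 → 9375 (×5 each step).
Combining the parts gives [G; M; 9375].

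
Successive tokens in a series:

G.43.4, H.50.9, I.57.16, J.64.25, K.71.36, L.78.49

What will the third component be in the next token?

64

Third component goes 4, 9, 16, 25, 36, 49 → 64 (perfect squares: 2², 3², 4², …).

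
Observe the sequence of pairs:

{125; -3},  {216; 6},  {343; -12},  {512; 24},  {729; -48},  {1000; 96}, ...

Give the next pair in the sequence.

{1331; -192}

First part: perfect cubes: 5³, 6³, 7³, …, so 125, 216, 343, 512, 729, 1000 → 1331.
Second part — ×(-2) each step: -3, 6, -12, 24, -48, 96 → -192.
So the next pair is {1331; -192}.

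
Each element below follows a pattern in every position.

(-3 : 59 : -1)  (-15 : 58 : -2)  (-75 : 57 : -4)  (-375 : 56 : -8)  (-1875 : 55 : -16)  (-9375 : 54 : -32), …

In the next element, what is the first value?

First value: -3, -15, -75, -375, -1875, -9375 → -46875 (×5 each step).
For the second value, −1 each step: 59, 58, 57, 56, 55, 54 → 53.
Third value: -1, -2, -4, -8, -16, -32 → -64 (×2 each step).

-46875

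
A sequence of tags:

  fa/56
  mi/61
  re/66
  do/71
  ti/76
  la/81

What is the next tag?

Note: runs backward through the solfège scale do→ti, so fa, mi, re, do, ti, la → sol.
Second component: 56, 61, 66, 71, 76, 81 → 86 (+5 each step).
Putting it together: sol/86.

sol/86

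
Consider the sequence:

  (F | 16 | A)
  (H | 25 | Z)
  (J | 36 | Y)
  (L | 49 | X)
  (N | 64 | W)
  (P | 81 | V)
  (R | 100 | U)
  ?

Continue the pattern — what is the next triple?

(T | 121 | T)

First letter: letters move forward 2 places in the alphabet, so F, H, J, L, N, P, R → T.
Second slot: perfect squares: 4², 5², 6², …, so 16, 25, 36, 49, 64, 81, 100 → 121.
Second letter: letters move back 1 place in the alphabet, wrapping A→Z, so A, Z, Y, X, W, V, U → T.
Combining the parts gives (T | 121 | T).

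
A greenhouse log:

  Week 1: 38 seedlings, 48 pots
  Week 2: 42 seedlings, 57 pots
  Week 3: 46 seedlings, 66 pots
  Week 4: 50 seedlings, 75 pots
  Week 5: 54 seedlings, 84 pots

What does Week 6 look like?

58 seedlings, 93 pots

Seedlings: +4 each step; 38, 42, 46, 50, 54 → 58.
For the pots, +9 each step: 48, 57, 66, 75, 84 → 93.
Combining the parts gives 58 seedlings, 93 pots.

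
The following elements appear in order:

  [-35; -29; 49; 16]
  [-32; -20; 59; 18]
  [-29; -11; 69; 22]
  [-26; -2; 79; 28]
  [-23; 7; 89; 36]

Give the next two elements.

First part: +3 each step; -35, -32, -29, -26, -23 → -20 → -17.
Second part goes -29, -20, -11, -2, 7 → 16 → 25 (+9 each step).
Third part: 49, 59, 69, 79, 89 → 99 → 109 (+10 each step).
Fourth part goes 16, 18, 22, 28, 36 → 46 → 58 (differences are 2, 4, 6, … (increasing by 2 each time)).
Putting the parts together: [-20; 16; 99; 46] and then [-17; 25; 109; 58].

[-20; 16; 99; 46], [-17; 25; 109; 58]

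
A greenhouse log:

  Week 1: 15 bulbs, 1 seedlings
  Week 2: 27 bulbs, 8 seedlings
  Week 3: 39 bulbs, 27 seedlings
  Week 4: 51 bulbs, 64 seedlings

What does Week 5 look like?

63 bulbs, 125 seedlings

Bulbs: 15, 27, 39, 51 → 63 (+12 each step).
Seedlings goes 1, 8, 27, 64 → 125 (perfect cubes: 1³, 2³, 3³, …).
Putting it together: 63 bulbs, 125 seedlings.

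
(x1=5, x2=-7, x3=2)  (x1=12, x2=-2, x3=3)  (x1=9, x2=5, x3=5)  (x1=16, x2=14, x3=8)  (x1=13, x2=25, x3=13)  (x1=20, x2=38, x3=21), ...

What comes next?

(x1=17, x2=53, x3=34)

X1 goes 5, 12, 9, 16, 13, 20 → 17 (alternating steps +7, −3, +7, −3, …).
X2: differences are 5, 7, 9, … (increasing by 2 each time), so -7, -2, 5, 14, 25, 38 → 53.
X3 — each term is the sum of the two before it: 2, 3, 5, 8, 13, 21 → 34.
So the next term is (x1=17, x2=53, x3=34).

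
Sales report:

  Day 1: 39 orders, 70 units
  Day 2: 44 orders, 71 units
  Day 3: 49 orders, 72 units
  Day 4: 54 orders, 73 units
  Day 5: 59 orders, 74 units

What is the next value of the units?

Orders: +5 each step, so 39, 44, 49, 54, 59 → 64.
Units: 70, 71, 72, 73, 74 → 75 (+1 each step).

75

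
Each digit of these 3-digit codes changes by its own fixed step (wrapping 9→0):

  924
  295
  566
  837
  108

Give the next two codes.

479, 740

First digit: +3 each step, mod 10, so 9, 2, 5, 8, 1 → 4 → 7.
Second digit — −3 each step, mod 10: 2, 9, 6, 3, 0 → 7 → 4.
For the third digit, +1 each step, mod 10: 4, 5, 6, 7, 8 → 9 → 0.
Putting the parts together: 479 and then 740.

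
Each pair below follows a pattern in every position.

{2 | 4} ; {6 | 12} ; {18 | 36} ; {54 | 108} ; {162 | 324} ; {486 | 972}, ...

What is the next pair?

{1458 | 2916}

First component goes 2, 6, 18, 54, 162, 486 → 1458 (×3 each step).
Second component — always 2 × the first component: 4, 12, 36, 108, 324, 972 → 2916.
So the next pair is {1458 | 2916}.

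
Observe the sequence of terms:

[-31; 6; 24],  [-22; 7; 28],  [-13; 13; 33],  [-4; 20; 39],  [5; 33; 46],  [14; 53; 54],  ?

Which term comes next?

First value: -31, -22, -13, -4, 5, 14 → 23 (+9 each step).
Second value: 6, 7, 13, 20, 33, 53 → 86 (each term is the sum of the two before it).
Third value — differences are 4, 5, 6, … (increasing by 1 each time): 24, 28, 33, 39, 46, 54 → 63.
So the next term is [23; 86; 63].

[23; 86; 63]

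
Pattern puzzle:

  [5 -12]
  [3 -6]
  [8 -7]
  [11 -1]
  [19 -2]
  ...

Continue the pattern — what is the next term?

[30 4]

First entry — each term is the sum of the two before it: 5, 3, 8, 11, 19 → 30.
Second entry: alternating steps +6, −1, +6, −1, …; -12, -6, -7, -1, -2 → 4.
So the next term is [30 4].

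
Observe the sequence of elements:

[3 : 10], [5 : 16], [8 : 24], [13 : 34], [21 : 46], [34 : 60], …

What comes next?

First value: 3, 5, 8, 13, 21, 34 → 55 (each term is the sum of the two before it).
Second value — differences are 6, 8, 10, … (increasing by 2 each time): 10, 16, 24, 34, 46, 60 → 76.
Combining the parts gives [55 : 76].

[55 : 76]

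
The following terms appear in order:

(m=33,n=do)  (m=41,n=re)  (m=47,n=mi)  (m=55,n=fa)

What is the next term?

(m=61,n=sol)

M goes 33, 41, 47, 55 → 61 (alternating steps +8, +6, +8, +6, …).
N: runs through the solfège scale do→ti, so do, re, mi, fa → sol.
Putting it together: (m=61,n=sol).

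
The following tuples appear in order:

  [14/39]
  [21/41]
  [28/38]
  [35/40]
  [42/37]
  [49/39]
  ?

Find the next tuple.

First part: 14, 21, 28, 35, 42, 49 → 56 (+7 each step).
Second part — alternating steps +2, −3, +2, −3, …: 39, 41, 38, 40, 37, 39 → 36.
Putting it together: [56/36].

[56/36]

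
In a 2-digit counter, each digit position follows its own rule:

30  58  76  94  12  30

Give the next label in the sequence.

58

First digit: +2 each step, mod 10, so 3, 5, 7, 9, 1, 3 → 5.
Second digit goes 0, 8, 6, 4, 2, 0 → 8 (−2 each step, mod 10).
So the next label is 58.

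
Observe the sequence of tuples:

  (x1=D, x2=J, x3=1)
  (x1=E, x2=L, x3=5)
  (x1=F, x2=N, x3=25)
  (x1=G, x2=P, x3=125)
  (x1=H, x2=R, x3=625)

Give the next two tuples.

X1: letters move forward 1 place in the alphabet; D, E, F, G, H → I → J.
X2: letters move forward 2 places in the alphabet, so J, L, N, P, R → T → V.
X3: ×5 each step; 1, 5, 25, 125, 625 → 3125 → 15625.
Putting the parts together: (x1=I, x2=T, x3=3125) and then (x1=J, x2=V, x3=15625).

(x1=I, x2=T, x3=3125), (x1=J, x2=V, x3=15625)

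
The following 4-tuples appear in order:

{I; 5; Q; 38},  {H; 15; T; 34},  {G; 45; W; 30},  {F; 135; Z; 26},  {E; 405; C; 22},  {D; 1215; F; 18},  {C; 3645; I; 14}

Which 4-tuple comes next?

For the first letter, letters move back 1 place in the alphabet: I, H, G, F, E, D, C → B.
Second entry: 5, 15, 45, 135, 405, 1215, 3645 → 10935 (×3 each step).
Second letter: letters move forward 3 places in the alphabet, wrapping Z→A; Q, T, W, Z, C, F, I → L.
Fourth entry: −4 each step, so 38, 34, 30, 26, 22, 18, 14 → 10.
Putting it together: {B; 10935; L; 10}.

{B; 10935; L; 10}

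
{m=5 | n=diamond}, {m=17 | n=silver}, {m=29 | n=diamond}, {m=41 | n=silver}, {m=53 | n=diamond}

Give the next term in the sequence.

M — +12 each step: 5, 17, 29, 41, 53 → 65.
N goes diamond, silver, diamond, silver, diamond → silver (alternates diamond ↔ silver).
Putting it together: {m=65 | n=silver}.

{m=65 | n=silver}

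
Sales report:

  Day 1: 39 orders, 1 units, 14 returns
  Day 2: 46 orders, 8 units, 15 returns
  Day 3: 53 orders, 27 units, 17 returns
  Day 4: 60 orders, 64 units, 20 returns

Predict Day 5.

67 orders, 125 units, 24 returns

Orders — +7 each step: 39, 46, 53, 60 → 67.
For the units, perfect cubes: 1³, 2³, 3³, …: 1, 8, 27, 64 → 125.
Returns — differences are 1, 2, 3, … (increasing by 1 each time): 14, 15, 17, 20 → 24.
So the next record is 67 orders, 125 units, 24 returns.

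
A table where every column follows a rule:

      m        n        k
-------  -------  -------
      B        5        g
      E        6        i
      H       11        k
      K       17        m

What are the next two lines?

Column m: letters move forward 3 places in the alphabet, so B, E, H, K → N → Q.
For the column n, each term is the sum of the two before it: 5, 6, 11, 17 → 28 → 45.
Column k goes g, i, k, m → o → q (letters move forward 2 places in the alphabet).
Putting the parts together: N  28  o and then Q  45  q.

N  28  o; Q  45  q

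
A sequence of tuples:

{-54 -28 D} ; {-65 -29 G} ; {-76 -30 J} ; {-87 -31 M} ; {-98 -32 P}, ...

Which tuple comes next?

{-109 -33 S}

First slot: −11 each step, so -54, -65, -76, -87, -98 → -109.
Second slot — −1 each step: -28, -29, -30, -31, -32 → -33.
Letter: letters move forward 3 places in the alphabet; D, G, J, M, P → S.
Combining the parts gives {-109 -33 S}.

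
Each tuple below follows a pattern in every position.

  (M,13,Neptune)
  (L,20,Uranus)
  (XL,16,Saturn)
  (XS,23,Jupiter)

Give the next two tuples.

Size: runs through clothing sizes XS→XL; M, L, XL, XS → S → M.
Second slot: 13, 20, 16, 23 → 19 → 26 (alternating steps +7, −4, +7, −4, …).
Planet goes Neptune, Uranus, Saturn, Jupiter → Mars → Earth (runs backward through the planets Mercury→Neptune).
Putting the parts together: (S,19,Mars) and then (M,26,Earth).

(S,19,Mars), (M,26,Earth)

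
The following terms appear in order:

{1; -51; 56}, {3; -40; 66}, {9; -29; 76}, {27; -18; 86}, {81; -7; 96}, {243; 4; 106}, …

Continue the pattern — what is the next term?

First value: 1, 3, 9, 27, 81, 243 → 729 (×3 each step).
Second value: -51, -40, -29, -18, -7, 4 → 15 (+11 each step).
Third value goes 56, 66, 76, 86, 96, 106 → 116 (+10 each step).
Combining the parts gives {729; 15; 116}.

{729; 15; 116}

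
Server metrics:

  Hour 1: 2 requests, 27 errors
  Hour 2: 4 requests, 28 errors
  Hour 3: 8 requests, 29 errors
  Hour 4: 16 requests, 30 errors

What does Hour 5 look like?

For the requests, ×2 each step: 2, 4, 8, 16 → 32.
Errors goes 27, 28, 29, 30 → 31 (+1 each step).
Putting it together: 32 requests, 31 errors.

32 requests, 31 errors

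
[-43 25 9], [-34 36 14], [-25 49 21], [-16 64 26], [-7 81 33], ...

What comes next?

First value goes -43, -34, -25, -16, -7 → 2 (+9 each step).
Second value goes 25, 36, 49, 64, 81 → 100 (perfect squares: 5², 6², 7², …).
Third value goes 9, 14, 21, 26, 33 → 38 (alternating steps +5, +7, +5, +7, …).
So the next tuple is [2 100 38].

[2 100 38]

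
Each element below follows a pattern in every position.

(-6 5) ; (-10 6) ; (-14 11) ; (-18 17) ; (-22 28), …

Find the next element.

First coordinate: −4 each step, so -6, -10, -14, -18, -22 → -26.
Second coordinate — each term is the sum of the two before it: 5, 6, 11, 17, 28 → 45.
Combining the parts gives (-26 45).

(-26 45)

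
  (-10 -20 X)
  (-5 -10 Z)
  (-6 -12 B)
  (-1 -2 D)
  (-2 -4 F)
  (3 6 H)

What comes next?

First slot — alternating steps +5, −1, +5, −1, …: -10, -5, -6, -1, -2, 3 → 2.
Second slot: -20, -10, -12, -2, -4, 6 → 4 (always 2 × the first slot).
Letter — letters move forward 2 places in the alphabet, wrapping Z→A: X, Z, B, D, F, H → J.
Putting it together: (2 4 J).

(2 4 J)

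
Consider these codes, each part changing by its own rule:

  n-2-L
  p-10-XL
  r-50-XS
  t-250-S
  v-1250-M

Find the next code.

x-6250-L

Letter goes n, p, r, t, v → x (letters move forward 2 places in the alphabet).
Second component: 2, 10, 50, 250, 1250 → 6250 (×5 each step).
Size goes L, XL, XS, S, M → L (runs through clothing sizes XS→XL).
So the next code is x-6250-L.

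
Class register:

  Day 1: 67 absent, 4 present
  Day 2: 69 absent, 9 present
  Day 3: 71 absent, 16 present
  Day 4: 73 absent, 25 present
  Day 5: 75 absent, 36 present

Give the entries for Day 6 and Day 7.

77 absent, 49 present; 79 absent, 64 present

For the absent, +2 each step: 67, 69, 71, 73, 75 → 77 → 79.
Present — perfect squares: 2², 3², 4², …: 4, 9, 16, 25, 36 → 49 → 64.
So the next two lines are 77 absent, 49 present and 79 absent, 64 present.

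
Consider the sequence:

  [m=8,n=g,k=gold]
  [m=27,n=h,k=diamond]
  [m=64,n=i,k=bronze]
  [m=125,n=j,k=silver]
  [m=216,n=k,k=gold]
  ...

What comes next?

[m=343,n=l,k=diamond]

M: perfect cubes: 2³, 3³, 4³, …; 8, 27, 64, 125, 216 → 343.
N goes g, h, i, j, k → l (letters move forward 1 place in the alphabet).
K — repeats gold → diamond → bronze → silver: gold, diamond, bronze, silver, gold → diamond.
Putting it together: [m=343,n=l,k=diamond].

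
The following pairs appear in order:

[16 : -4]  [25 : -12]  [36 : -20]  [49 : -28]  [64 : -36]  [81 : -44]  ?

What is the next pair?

First entry goes 16, 25, 36, 49, 64, 81 → 100 (perfect squares: 4², 5², 6², …).
Second entry: −8 each step; -4, -12, -20, -28, -36, -44 → -52.
So the next pair is [100 : -52].

[100 : -52]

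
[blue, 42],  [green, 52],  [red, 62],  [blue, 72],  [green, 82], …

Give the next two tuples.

[red, 92], [blue, 102]

Colour: repeats blue → green → red; blue, green, red, blue, green → red → blue.
Second part: +10 each step; 42, 52, 62, 72, 82 → 92 → 102.
Putting the parts together: [red, 92] and then [blue, 102].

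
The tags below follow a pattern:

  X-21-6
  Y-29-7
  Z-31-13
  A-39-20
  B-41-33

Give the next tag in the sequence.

C-49-53

Letter goes X, Y, Z, A, B → C (letters move forward 1 place in the alphabet, wrapping Z→A).
Second component — alternating steps +8, +2, +8, +2, …: 21, 29, 31, 39, 41 → 49.
Third component: each term is the sum of the two before it; 6, 7, 13, 20, 33 → 53.
Putting it together: C-49-53.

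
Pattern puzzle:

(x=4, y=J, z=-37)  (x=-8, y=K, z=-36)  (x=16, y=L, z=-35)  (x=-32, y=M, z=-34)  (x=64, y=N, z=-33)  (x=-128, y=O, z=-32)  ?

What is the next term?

(x=256, y=P, z=-31)

X: 4, -8, 16, -32, 64, -128 → 256 (×(-2) each step).
Y goes J, K, L, M, N, O → P (letters move forward 1 place in the alphabet).
Z: +1 each step, so -37, -36, -35, -34, -33, -32 → -31.
Putting it together: (x=256, y=P, z=-31).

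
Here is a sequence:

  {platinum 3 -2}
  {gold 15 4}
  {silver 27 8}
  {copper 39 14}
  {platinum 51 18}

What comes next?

Metal: platinum, gold, silver, copper, platinum → gold (repeats platinum → gold → silver → copper).
Second entry goes 3, 15, 27, 39, 51 → 63 (+12 each step).
Third entry — alternating steps +6, +4, +6, +4, …: -2, 4, 8, 14, 18 → 24.
Putting it together: {gold 63 24}.

{gold 63 24}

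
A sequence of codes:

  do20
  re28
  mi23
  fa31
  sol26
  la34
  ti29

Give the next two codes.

do37 then re32

Note goes do, re, mi, fa, sol, la, ti → do → re (runs through the solfège scale do→ti).
Second component goes 20, 28, 23, 31, 26, 34, 29 → 37 → 32 (alternating steps +8, −5, +8, −5, …).
Putting the parts together: do37 and then re32.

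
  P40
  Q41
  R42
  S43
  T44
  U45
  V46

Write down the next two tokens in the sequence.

Letter: P, Q, R, S, T, U, V → W → X (letters move forward 1 place in the alphabet).
Second component: +1 each step, so 40, 41, 42, 43, 44, 45, 46 → 47 → 48.
So the next two tokens are W47 and X48.

W47, X48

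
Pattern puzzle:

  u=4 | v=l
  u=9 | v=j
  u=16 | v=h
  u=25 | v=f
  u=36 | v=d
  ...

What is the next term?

U goes 4, 9, 16, 25, 36 → 49 (perfect squares: 2², 3², 4², …).
V: letters move back 2 places in the alphabet, so l, j, h, f, d → b.
Combining the parts gives u=49 | v=b.

u=49 | v=b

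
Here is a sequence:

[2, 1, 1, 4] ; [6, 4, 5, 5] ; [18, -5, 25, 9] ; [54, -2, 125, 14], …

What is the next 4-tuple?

For the first entry, ×3 each step: 2, 6, 18, 54 → 162.
Second entry: 1, 4, -5, -2 → -11 (alternating steps +3, −9, +3, −9, …).
For the third entry, ×5 each step: 1, 5, 25, 125 → 625.
Fourth entry: each term is the sum of the two before it; 4, 5, 9, 14 → 23.
Combining the parts gives [162, -11, 625, 23].

[162, -11, 625, 23]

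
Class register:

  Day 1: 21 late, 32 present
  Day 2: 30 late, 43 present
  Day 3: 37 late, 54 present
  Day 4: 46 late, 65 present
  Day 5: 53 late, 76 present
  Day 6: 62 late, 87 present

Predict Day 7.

Late: 21, 30, 37, 46, 53, 62 → 69 (alternating steps +9, +7, +9, +7, …).
Present: 32, 43, 54, 65, 76, 87 → 98 (+11 each step).
Combining the parts gives 69 late, 98 present.

69 late, 98 present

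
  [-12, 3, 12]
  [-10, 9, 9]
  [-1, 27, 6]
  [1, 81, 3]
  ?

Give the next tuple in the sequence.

First part: alternating steps +2, +9, +2, +9, …; -12, -10, -1, 1 → 10.
Second part goes 3, 9, 27, 81 → 243 (×3 each step).
Third part: −3 each step; 12, 9, 6, 3 → 0.
Combining the parts gives [10, 243, 0].

[10, 243, 0]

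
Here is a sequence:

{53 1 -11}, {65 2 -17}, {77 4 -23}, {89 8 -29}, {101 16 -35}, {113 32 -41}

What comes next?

First component: +12 each step, so 53, 65, 77, 89, 101, 113 → 125.
Second component goes 1, 2, 4, 8, 16, 32 → 64 (×2 each step).
Third component goes -11, -17, -23, -29, -35, -41 → -47 (−6 each step).
So the next tuple is {125 64 -47}.

{125 64 -47}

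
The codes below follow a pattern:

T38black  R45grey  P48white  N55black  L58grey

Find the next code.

Letter: letters move back 2 places in the alphabet; T, R, P, N, L → J.
Second component: 38, 45, 48, 55, 58 → 65 (alternating steps +7, +3, +7, +3, …).
Shade: black, grey, white, black, grey → white (repeats black → grey → white).
Combining the parts gives J65white.

J65white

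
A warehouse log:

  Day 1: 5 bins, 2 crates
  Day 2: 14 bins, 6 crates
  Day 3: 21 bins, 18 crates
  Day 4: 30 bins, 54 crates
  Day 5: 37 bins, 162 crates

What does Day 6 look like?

Bins — alternating steps +9, +7, +9, +7, …: 5, 14, 21, 30, 37 → 46.
Crates — ×3 each step: 2, 6, 18, 54, 162 → 486.
Combining the parts gives 46 bins, 486 crates.

46 bins, 486 crates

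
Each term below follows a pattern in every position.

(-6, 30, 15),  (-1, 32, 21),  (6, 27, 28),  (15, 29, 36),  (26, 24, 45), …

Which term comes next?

First entry goes -6, -1, 6, 15, 26 → 39 (differences are 5, 7, 9, … (increasing by 2 each time)).
Second entry — alternating steps +2, −5, +2, −5, …: 30, 32, 27, 29, 24 → 26.
For the third entry, differences are 6, 7, 8, … (increasing by 1 each time): 15, 21, 28, 36, 45 → 55.
So the next term is (39, 26, 55).

(39, 26, 55)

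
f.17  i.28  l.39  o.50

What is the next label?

r.61

Letter: f, i, l, o → r (letters move forward 3 places in the alphabet).
Second component — +11 each step: 17, 28, 39, 50 → 61.
So the next label is r.61.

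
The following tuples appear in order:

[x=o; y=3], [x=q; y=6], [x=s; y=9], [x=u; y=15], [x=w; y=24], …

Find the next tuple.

For the x, letters move forward 2 places in the alphabet: o, q, s, u, w → y.
Y: 3, 6, 9, 15, 24 → 39 (each term is the sum of the two before it).
Putting it together: [x=y; y=39].

[x=y; y=39]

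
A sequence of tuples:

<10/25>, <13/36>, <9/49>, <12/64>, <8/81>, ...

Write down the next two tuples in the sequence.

First part: 10, 13, 9, 12, 8 → 11 → 7 (alternating steps +3, −4, +3, −4, …).
Second part: 25, 36, 49, 64, 81 → 100 → 121 (perfect squares: 5², 6², 7², …).
So the next two tuples are <11/100> and <7/121>.

<11/100>, <7/121>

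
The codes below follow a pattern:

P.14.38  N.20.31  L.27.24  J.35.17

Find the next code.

Letter: letters move back 2 places in the alphabet, so P, N, L, J → H.
For the second component, differences are 6, 7, 8, … (increasing by 1 each time): 14, 20, 27, 35 → 44.
Third component: −7 each step, so 38, 31, 24, 17 → 10.
Putting it together: H.44.10.

H.44.10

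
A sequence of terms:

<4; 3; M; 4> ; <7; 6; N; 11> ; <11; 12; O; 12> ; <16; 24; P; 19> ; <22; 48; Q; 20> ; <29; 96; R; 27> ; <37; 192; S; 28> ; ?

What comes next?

<46; 384; T; 35>

First entry goes 4, 7, 11, 16, 22, 29, 37 → 46 (differences are 3, 4, 5, … (increasing by 1 each time)).
Second entry: ×2 each step; 3, 6, 12, 24, 48, 96, 192 → 384.
Letter: M, N, O, P, Q, R, S → T (letters move forward 1 place in the alphabet).
Fourth entry: alternating steps +7, +1, +7, +1, …; 4, 11, 12, 19, 20, 27, 28 → 35.
So the next term is <46; 384; T; 35>.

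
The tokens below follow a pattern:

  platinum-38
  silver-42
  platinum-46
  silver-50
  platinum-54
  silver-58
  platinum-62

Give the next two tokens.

silver-66 then platinum-70

Metal: alternates platinum ↔ silver; platinum, silver, platinum, silver, platinum, silver, platinum → silver → platinum.
Second component: +4 each step; 38, 42, 46, 50, 54, 58, 62 → 66 → 70.
So the next two tokens are silver-66 and platinum-70.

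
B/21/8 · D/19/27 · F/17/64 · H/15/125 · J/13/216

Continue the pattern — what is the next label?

L/11/343

Letter: letters move forward 2 places in the alphabet; B, D, F, H, J → L.
For the second component, −2 each step: 21, 19, 17, 15, 13 → 11.
Third component: perfect cubes: 2³, 3³, 4³, …, so 8, 27, 64, 125, 216 → 343.
Combining the parts gives L/11/343.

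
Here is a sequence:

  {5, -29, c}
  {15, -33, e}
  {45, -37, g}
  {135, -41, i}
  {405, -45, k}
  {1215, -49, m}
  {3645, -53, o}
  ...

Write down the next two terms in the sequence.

{10935, -57, q}, {32805, -61, s}

First part: ×3 each step; 5, 15, 45, 135, 405, 1215, 3645 → 10935 → 32805.
Second part goes -29, -33, -37, -41, -45, -49, -53 → -57 → -61 (−4 each step).
Letter: letters move forward 2 places in the alphabet; c, e, g, i, k, m, o → q → s.
Putting the parts together: {10935, -57, q} and then {32805, -61, s}.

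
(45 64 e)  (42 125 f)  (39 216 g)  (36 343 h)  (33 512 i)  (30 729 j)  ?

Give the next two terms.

First slot: 45, 42, 39, 36, 33, 30 → 27 → 24 (−3 each step).
Second slot goes 64, 125, 216, 343, 512, 729 → 1000 → 1331 (perfect cubes: 4³, 5³, 6³, …).
Letter: e, f, g, h, i, j → k → l (letters move forward 1 place in the alphabet).
So the next two terms are (27 1000 k) and (24 1331 l).

(27 1000 k), (24 1331 l)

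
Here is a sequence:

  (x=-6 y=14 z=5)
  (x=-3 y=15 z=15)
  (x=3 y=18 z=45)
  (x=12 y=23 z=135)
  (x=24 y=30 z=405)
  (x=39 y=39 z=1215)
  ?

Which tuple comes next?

X: -6, -3, 3, 12, 24, 39 → 57 (differences are 3, 6, 9, … (increasing by 3 each time)).
Y: 14, 15, 18, 23, 30, 39 → 50 (differences are 1, 3, 5, … (increasing by 2 each time)).
Z: ×3 each step, so 5, 15, 45, 135, 405, 1215 → 3645.
So the next tuple is (x=57 y=50 z=3645).

(x=57 y=50 z=3645)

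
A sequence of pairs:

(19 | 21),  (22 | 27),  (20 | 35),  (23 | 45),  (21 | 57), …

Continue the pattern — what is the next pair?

First coordinate: alternating steps +3, −2, +3, −2, …; 19, 22, 20, 23, 21 → 24.
Second coordinate: 21, 27, 35, 45, 57 → 71 (differences are 6, 8, 10, … (increasing by 2 each time)).
So the next pair is (24 | 71).

(24 | 71)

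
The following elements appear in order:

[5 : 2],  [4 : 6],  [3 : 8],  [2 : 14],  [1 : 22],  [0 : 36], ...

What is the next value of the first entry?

First entry goes 5, 4, 3, 2, 1, 0 → -1 (−1 each step).
Second entry: 2, 6, 8, 14, 22, 36 → 58 (each term is the sum of the two before it).

-1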